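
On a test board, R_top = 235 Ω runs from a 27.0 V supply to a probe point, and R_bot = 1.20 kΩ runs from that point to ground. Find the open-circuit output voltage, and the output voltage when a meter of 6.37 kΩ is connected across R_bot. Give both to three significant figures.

Open-circuit: V = 27.0 × 1200/(235 + 1200) = 22.6 V.
With the load, R_bot becomes R_bot‖R_L = 1010 Ω, so V = 27.0 × 1010/1245 = 21.9 V.

Unloaded: 22.6 V; loaded: 21.9 V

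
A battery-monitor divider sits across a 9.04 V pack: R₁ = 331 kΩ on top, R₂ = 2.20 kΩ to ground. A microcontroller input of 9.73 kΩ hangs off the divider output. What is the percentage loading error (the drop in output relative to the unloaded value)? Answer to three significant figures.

18.3 %

Unloaded V = 9.04 × 2.20/333.2 = 0.05969 V.
Loaded: R₂‖R_L = 1.794 kΩ, giving V = 9.04 × 1.794/332.8 = 0.04874 V.
Drop = (0.05969 − 0.04874) / 0.05969 = 18.3 %.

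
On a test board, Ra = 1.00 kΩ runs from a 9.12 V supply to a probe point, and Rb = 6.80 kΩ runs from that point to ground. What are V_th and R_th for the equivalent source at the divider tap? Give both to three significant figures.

V_th is the open-circuit tap voltage: 9.12 × 6.80/(1.00 + 6.80) = 7.95 V.
With the supply zeroed, Ra and Rb appear in parallel from the tap: R_th = Ra‖Rb = (1.00 × 6.80)/7.800 = 872 Ω.

V_th = 7.95 V, R_th = 872 Ω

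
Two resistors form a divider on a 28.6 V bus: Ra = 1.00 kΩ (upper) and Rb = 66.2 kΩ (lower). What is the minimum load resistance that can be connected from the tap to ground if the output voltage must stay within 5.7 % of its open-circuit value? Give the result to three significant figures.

R_L(min) ≈ 16.3 kΩ

Output resistance R_th = Ra‖Rb = (1000 × 66200)/67200 = 985.1 Ω.
The fractional drop is R_th/(R_th + R_L); requiring this ≤ 0.0570 gives R_L ≥ R_th(1/0.0570 − 1) = 985.1 × 16.54 = 16.3 kΩ.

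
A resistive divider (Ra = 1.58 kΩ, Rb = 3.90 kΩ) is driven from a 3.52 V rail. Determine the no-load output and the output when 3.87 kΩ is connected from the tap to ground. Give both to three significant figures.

Open-circuit: V = 3.52 × 3.90/(1.58 + 3.90) = 2.51 V.
With the load, Rb becomes Rb‖R_L = 1.942 kΩ, so V = 3.52 × 1.942/3.522 = 1.94 V.

Unloaded: 2.51 V; loaded: 1.94 V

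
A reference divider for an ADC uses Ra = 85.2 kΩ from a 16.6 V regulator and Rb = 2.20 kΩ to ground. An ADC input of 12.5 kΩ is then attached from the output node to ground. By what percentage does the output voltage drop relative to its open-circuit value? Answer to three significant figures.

Unloaded V = 16.6 × 2.20/87.40 = 0.41785 V.
Loaded: Rb‖R_L = 1.871 kΩ, giving V = 16.6 × 1.871/87.07 = 0.35666 V.
Drop = (0.41785 − 0.35666) / 0.41785 = 14.6 %.

14.6 %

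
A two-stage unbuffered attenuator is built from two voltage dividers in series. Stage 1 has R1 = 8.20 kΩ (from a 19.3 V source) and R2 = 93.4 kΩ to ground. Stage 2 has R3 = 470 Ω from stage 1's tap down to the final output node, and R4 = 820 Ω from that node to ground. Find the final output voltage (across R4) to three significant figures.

Stage 2 presents R3+R4 = 1290 Ω as a load on stage 1's tap.
Stage 1's lower leg becomes R2‖(R3+R4) = 1272 Ω, so V_mid = 19.3 × 1272/9472 = 2.593 V.
Stage 2 is itself unloaded: V_out = V_mid × R4/(R3+R4) = 2.593 × 820/1290 = 1.65 V.

V_out ≈ 1.65 V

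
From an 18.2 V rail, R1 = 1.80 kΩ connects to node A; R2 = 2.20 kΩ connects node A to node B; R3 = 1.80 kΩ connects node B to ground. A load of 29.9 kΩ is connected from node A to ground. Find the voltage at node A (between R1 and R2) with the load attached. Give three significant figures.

V ≈ 12.1 V

Below node A the series string R2+R3 = 4.000 kΩ sits in parallel with the 29.9 kΩ load: 3.528 kΩ.
V_A = 18.2 × 3.528/(1.80 + 3.528) = 12.1 V.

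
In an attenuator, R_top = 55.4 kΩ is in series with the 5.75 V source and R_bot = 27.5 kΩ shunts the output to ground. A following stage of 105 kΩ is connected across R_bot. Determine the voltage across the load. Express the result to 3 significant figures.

V_out ≈ 1.62 V

The load sits in parallel with R_bot: R_bot‖R_L = (27.5 × 105) / (27.5 + 105) = 21.79 kΩ.
V_out = 5.75 × 21.79 / (55.4 + 21.79) = 5.75 × 21.79/77.19 = 1.62 V.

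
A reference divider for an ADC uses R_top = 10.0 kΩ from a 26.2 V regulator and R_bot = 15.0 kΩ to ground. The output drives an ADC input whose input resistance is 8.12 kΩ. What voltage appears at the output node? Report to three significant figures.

The load sits in parallel with R_bot: R_bot‖R_L = (15.0 × 8.12) / (15.0 + 8.12) = 5.268 kΩ.
V_out = 26.2 × 5.268 / (10.0 + 5.268) = 26.2 × 5.268/15.27 = 9.04 V.

V_out ≈ 9.04 V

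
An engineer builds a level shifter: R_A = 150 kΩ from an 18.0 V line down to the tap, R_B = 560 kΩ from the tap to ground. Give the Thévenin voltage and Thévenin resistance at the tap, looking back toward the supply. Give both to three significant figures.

V_th is the open-circuit tap voltage: 18.0 × 560/(150 + 560) = 14.2 V.
With the supply zeroed, R_A and R_B appear in parallel from the tap: R_th = R_A‖R_B = (150 × 560)/710.0 = 118 kΩ.

V_th = 14.2 V, R_th = 118 kΩ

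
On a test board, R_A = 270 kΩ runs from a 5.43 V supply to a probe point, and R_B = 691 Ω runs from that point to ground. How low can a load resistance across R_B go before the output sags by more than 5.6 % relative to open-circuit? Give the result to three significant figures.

Output resistance R_th = R_A‖R_B = (270000 × 691)/270700 = 689.2 Ω.
The fractional drop is R_th/(R_th + R_L); requiring this ≤ 0.0560 gives R_L ≥ R_th(1/0.0560 − 1) = 689.2 × 16.86 = 11.6 kΩ.

R_L(min) ≈ 11.6 kΩ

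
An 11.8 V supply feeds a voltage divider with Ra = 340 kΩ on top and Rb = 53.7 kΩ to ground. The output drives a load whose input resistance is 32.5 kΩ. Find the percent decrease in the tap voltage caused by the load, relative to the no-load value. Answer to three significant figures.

The divider's output (Thévenin) resistance is Ra‖Rb = 46.38 kΩ.
Fractional drop under load = R_th/(R_th + R_L) = 46.38 / (46.38 + 32.5) = 0.5880.
So the output falls by 58.8 %.

58.8 %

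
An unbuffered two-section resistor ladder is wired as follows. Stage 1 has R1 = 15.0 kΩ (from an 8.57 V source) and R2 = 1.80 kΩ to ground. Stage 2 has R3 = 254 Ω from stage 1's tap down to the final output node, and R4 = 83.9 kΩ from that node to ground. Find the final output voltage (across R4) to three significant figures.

V_out ≈ 0.898 V

Stage 2 presents R3+R4 = 84150 Ω as a load on stage 1's tap.
Stage 1's lower leg becomes R2‖(R3+R4) = 1762 Ω, so V_mid = 8.57 × 1762/16760 = 0.9010 V.
Stage 2 is itself unloaded: V_out = V_mid × R4/(R3+R4) = 0.9010 × 83900/84150 = 0.898 V.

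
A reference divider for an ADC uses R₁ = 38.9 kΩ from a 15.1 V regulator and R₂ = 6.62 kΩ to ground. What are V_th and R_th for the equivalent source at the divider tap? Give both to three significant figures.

V_th = 2.20 V, R_th = 5.66 kΩ

V_th is the open-circuit tap voltage: 15.1 × 6.62/(38.9 + 6.62) = 2.20 V.
With the supply zeroed, R₁ and R₂ appear in parallel from the tap: R_th = R₁‖R₂ = (38.9 × 6.62)/45.52 = 5.66 kΩ.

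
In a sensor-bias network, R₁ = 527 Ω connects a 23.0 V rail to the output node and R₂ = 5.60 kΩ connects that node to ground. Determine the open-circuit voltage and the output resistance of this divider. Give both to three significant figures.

V_th = 21.0 V, R_th = 482 Ω

V_th is the open-circuit tap voltage: 23.0 × 5600/(527 + 5600) = 21.0 V.
With the supply zeroed, R₁ and R₂ appear in parallel from the tap: R_th = R₁‖R₂ = (527 × 5600)/6127 = 482 Ω.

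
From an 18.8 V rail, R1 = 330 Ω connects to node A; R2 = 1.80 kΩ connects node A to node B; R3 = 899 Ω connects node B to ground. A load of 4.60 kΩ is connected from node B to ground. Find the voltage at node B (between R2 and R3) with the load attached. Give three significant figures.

V ≈ 4.91 V

At node B, R3 is in parallel with the load: R3‖R_L = 752.0 Ω.
Below node A the resistance is R2 + (R3‖R_L) = 2552 Ω, so V_A = 18.8 × 2552/2882 = 16.65 V.
Then V_B = V_A × (R3‖R_L)/(R2 + R3‖R_L) = 16.65 × 752.0/2552 = 4.91 V.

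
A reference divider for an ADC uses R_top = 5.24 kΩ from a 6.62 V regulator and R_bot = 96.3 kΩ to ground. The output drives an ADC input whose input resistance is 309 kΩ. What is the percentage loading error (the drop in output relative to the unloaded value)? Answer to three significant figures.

The divider's output (Thévenin) resistance is R_top‖R_bot = 4.970 kΩ.
Fractional drop under load = R_th/(R_th + R_L) = 4.970 / (4.970 + 309) = 0.01583.
So the output falls by 1.58 %.

1.58 %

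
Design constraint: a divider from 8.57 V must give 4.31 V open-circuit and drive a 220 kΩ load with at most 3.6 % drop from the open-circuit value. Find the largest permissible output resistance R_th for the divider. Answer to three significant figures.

R_th ≤ 8.22 kΩ

Loading drop = R_th/(R_th + R_L) ≤ 0.0360, so R_th ≤ R_L · ε/(1−ε) = 220 kΩ × 0.0360/0.9640 = 8.22 kΩ.
(Any R1, R2 with R2/(R1+R2) = 0.503 and R1‖R2 ≤ 8.22 kΩ will meet the spec.)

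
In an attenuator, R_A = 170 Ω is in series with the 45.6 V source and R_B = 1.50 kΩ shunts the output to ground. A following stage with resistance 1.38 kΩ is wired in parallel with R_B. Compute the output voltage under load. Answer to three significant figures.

The load sits in parallel with R_B: R_B‖R_L = (1500 × 1380) / (1500 + 1380) = 718.8 Ω.
V_out = 45.6 × 718.8 / (170 + 718.8) = 45.6 × 718.8/888.8 = 36.9 V.
(Unloaded it would have been 41.0 V.)

V_out ≈ 36.9 V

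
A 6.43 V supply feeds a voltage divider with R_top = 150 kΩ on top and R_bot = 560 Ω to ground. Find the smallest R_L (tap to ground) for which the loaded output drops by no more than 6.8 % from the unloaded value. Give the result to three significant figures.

R_L(min) ≈ 7.65 kΩ

Output resistance R_th = R_top‖R_bot = (150000 × 560)/150600 = 557.9 Ω.
The fractional drop is R_th/(R_th + R_L); requiring this ≤ 0.0680 gives R_L ≥ R_th(1/0.0680 − 1) = 557.9 × 13.71 = 7.65 kΩ.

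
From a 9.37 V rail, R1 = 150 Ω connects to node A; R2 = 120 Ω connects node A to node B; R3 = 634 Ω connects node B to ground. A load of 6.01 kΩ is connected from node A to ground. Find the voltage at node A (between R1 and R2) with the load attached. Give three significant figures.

Below node A the series string R2+R3 = 754.0 Ω sits in parallel with the 6010 Ω load: 669.9 Ω.
V_A = 9.37 × 669.9/(150 + 669.9) = 7.66 V.

V ≈ 7.66 V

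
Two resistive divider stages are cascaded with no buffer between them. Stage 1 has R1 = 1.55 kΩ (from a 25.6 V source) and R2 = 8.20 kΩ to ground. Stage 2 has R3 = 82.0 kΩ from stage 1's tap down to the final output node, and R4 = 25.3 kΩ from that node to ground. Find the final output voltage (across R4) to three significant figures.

V_out ≈ 5.02 V

Stage 2 presents R3+R4 = 107.3 kΩ as a load on stage 1's tap.
Stage 1's lower leg becomes R2‖(R3+R4) = 7.618 kΩ, so V_mid = 25.6 × 7.618/9.168 = 21.27 V.
Stage 2 is itself unloaded: V_out = V_mid × R4/(R3+R4) = 21.27 × 25.3/107.3 = 5.02 V.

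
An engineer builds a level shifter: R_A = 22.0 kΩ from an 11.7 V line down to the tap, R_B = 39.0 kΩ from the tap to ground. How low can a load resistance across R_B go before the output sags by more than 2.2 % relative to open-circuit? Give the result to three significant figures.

R_L(min) ≈ 625 kΩ

Output resistance R_th = R_A‖R_B = (22.0 × 39.0)/61.00 = 14.07 kΩ.
The fractional drop is R_th/(R_th + R_L); requiring this ≤ 0.0220 gives R_L ≥ R_th(1/0.0220 − 1) = 14.07 × 44.45 = 625 kΩ.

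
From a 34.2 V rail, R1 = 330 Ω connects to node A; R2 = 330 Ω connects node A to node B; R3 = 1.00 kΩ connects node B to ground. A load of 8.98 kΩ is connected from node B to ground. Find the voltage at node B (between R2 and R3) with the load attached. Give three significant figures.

At node B, R3 is in parallel with the load: R3‖R_L = 899.8 Ω.
Below node A the resistance is R2 + (R3‖R_L) = 1230 Ω, so V_A = 34.2 × 1230/1560 = 26.96 V.
Then V_B = V_A × (R3‖R_L)/(R2 + R3‖R_L) = 26.96 × 899.8/1230 = 19.7 V.

V ≈ 19.7 V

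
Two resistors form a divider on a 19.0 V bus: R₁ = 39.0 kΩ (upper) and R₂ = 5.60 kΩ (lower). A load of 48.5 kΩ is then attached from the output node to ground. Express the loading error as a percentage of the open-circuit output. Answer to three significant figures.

9.17 %

The divider's output (Thévenin) resistance is R₁‖R₂ = 4.897 kΩ.
Fractional drop under load = R_th/(R_th + R_L) = 4.897 / (4.897 + 48.5) = 0.09171.
So the output falls by 9.17 %.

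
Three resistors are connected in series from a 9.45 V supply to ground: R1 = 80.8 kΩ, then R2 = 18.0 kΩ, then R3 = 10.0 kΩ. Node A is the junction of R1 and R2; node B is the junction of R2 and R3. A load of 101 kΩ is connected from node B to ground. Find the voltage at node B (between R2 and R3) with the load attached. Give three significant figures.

At node B, R3 is in parallel with the load: R3‖R_L = 9.099 kΩ.
Below node A the resistance is R2 + (R3‖R_L) = 27.10 kΩ, so V_A = 9.45 × 27.10/107.9 = 2.373 V.
Then V_B = V_A × (R3‖R_L)/(R2 + R3‖R_L) = 2.373 × 9.099/27.10 = 0.797 V.

V ≈ 0.797 V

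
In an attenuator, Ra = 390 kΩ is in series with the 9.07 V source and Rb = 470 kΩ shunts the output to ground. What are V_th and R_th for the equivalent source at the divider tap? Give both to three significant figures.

V_th = 4.96 V, R_th = 213 kΩ

V_th is the open-circuit tap voltage: 9.07 × 470/(390 + 470) = 4.96 V.
With the supply zeroed, Ra and Rb appear in parallel from the tap: R_th = Ra‖Rb = (390 × 470)/860.0 = 213 kΩ.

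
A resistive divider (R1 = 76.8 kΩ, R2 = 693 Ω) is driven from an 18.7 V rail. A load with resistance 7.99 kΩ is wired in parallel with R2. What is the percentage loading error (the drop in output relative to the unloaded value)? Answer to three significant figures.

The divider's output (Thévenin) resistance is R1‖R2 = 686.8 Ω.
Fractional drop under load = R_th/(R_th + R_L) = 686.8 / (686.8 + 7990) = 0.07915.
So the output falls by 7.92 %.

7.92 %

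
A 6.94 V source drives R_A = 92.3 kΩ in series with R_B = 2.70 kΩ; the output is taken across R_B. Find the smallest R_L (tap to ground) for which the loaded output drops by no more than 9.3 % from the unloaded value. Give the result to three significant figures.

Output resistance R_th = R_A‖R_B = (92.3 × 2.70)/95.00 = 2.623 kΩ.
The fractional drop is R_th/(R_th + R_L); requiring this ≤ 0.0930 gives R_L ≥ R_th(1/0.0930 − 1) = 2.623 × 9.753 = 25.6 kΩ.

R_L(min) ≈ 25.6 kΩ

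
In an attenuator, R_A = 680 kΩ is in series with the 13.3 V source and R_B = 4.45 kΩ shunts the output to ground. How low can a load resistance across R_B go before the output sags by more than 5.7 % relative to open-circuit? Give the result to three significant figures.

Output resistance R_th = R_A‖R_B = (680 × 4.45)/684.5 = 4.421 kΩ.
The fractional drop is R_th/(R_th + R_L); requiring this ≤ 0.0570 gives R_L ≥ R_th(1/0.0570 − 1) = 4.421 × 16.54 = 73.1 kΩ.

R_L(min) ≈ 73.1 kΩ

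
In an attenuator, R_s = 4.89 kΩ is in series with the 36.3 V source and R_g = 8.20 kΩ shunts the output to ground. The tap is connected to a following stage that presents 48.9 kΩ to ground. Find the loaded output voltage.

The load sits in parallel with R_g: R_g‖R_L = (8.20 × 48.9) / (8.20 + 48.9) = 7.022 kΩ.
V_out = 36.3 × 7.022 / (4.89 + 7.022) = 36.3 × 7.022/11.91 = 21.4 V.
(Unloaded it would have been 22.7 V.)

V_out ≈ 21.4 V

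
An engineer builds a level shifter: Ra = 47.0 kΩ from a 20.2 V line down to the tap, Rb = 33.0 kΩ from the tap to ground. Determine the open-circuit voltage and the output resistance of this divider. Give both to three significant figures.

V_th is the open-circuit tap voltage: 20.2 × 33.0/(47.0 + 33.0) = 8.33 V.
With the supply zeroed, Ra and Rb appear in parallel from the tap: R_th = Ra‖Rb = (47.0 × 33.0)/80.00 = 19.4 kΩ.

V_th = 8.33 V, R_th = 19.4 kΩ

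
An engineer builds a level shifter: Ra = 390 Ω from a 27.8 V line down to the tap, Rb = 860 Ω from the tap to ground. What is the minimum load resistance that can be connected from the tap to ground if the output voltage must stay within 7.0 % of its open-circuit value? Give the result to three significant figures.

Output resistance R_th = Ra‖Rb = (390 × 860)/1250 = 268.3 Ω.
The fractional drop is R_th/(R_th + R_L); requiring this ≤ 0.0700 gives R_L ≥ R_th(1/0.0700 − 1) = 268.3 × 13.29 = 3.56 kΩ.

R_L(min) ≈ 3.56 kΩ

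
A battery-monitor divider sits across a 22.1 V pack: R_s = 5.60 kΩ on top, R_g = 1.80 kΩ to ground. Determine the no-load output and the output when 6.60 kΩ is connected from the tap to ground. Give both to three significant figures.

Unloaded: 5.38 V; loaded: 4.46 V

Open-circuit: V = 22.1 × 1.80/(5.60 + 1.80) = 5.38 V.
With the load, R_g becomes R_g‖R_L = 1.414 kΩ, so V = 22.1 × 1.414/7.014 = 4.46 V.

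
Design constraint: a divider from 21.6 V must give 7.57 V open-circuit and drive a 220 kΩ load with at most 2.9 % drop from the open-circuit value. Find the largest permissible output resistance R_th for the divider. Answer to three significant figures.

R_th ≤ 6.57 kΩ

Loading drop = R_th/(R_th + R_L) ≤ 0.0290, so R_th ≤ R_L · ε/(1−ε) = 220 kΩ × 0.0290/0.9710 = 6.57 kΩ.
(Any R1, R2 with R2/(R1+R2) = 0.350 and R1‖R2 ≤ 6.57 kΩ will meet the spec.)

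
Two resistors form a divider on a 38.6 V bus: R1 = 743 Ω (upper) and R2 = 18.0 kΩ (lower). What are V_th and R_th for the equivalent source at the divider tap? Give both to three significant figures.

V_th = 37.1 V, R_th = 714 Ω

V_th is the open-circuit tap voltage: 38.6 × 18000/(743 + 18000) = 37.1 V.
With the supply zeroed, R1 and R2 appear in parallel from the tap: R_th = R1‖R2 = (743 × 18000)/18740 = 714 Ω.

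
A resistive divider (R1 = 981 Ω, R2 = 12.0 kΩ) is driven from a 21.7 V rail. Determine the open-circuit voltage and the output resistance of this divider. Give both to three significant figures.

V_th is the open-circuit tap voltage: 21.7 × 12000/(981 + 12000) = 20.1 V.
With the supply zeroed, R1 and R2 appear in parallel from the tap: R_th = R1‖R2 = (981 × 12000)/12980 = 907 Ω.

V_th = 20.1 V, R_th = 907 Ω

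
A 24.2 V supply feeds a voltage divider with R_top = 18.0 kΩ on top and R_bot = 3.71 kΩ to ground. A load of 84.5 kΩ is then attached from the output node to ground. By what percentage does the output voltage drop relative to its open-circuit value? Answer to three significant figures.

The divider's output (Thévenin) resistance is R_top‖R_bot = 3.076 kΩ.
Fractional drop under load = R_th/(R_th + R_L) = 3.076 / (3.076 + 84.5) = 0.03512.
So the output falls by 3.51 %.

3.51 %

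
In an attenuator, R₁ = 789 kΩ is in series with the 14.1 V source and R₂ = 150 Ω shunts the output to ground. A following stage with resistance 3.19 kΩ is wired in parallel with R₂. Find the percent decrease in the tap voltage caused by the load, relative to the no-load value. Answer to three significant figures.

4.49 %

The divider's output (Thévenin) resistance is R₁‖R₂ = 150.0 Ω.
Fractional drop under load = R_th/(R_th + R_L) = 150.0 / (150.0 + 3190) = 0.04490.
So the output falls by 4.49 %.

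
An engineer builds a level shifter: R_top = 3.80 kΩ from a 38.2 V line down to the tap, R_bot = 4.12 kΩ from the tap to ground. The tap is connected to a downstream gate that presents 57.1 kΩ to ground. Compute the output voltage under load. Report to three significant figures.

V_out ≈ 19.2 V

The load sits in parallel with R_bot: R_bot‖R_L = (4.12 × 57.1) / (4.12 + 57.1) = 3.843 kΩ.
V_out = 38.2 × 3.843 / (3.80 + 3.843) = 38.2 × 3.843/7.643 = 19.2 V.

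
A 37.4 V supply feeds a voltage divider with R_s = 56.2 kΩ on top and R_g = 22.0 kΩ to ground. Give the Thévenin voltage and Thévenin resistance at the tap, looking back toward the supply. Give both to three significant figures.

V_th = 10.5 V, R_th = 15.8 kΩ

V_th is the open-circuit tap voltage: 37.4 × 22.0/(56.2 + 22.0) = 10.5 V.
With the supply zeroed, R_s and R_g appear in parallel from the tap: R_th = R_s‖R_g = (56.2 × 22.0)/78.20 = 15.8 kΩ.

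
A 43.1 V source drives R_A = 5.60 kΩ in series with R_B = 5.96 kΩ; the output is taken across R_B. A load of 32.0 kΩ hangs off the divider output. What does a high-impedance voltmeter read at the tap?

The load sits in parallel with R_B: R_B‖R_L = (5.96 × 32.0) / (5.96 + 32.0) = 5.024 kΩ.
V_out = 43.1 × 5.024 / (5.60 + 5.024) = 43.1 × 5.024/10.62 = 20.4 V.
(Unloaded it would have been 22.2 V.)

V_out ≈ 20.4 V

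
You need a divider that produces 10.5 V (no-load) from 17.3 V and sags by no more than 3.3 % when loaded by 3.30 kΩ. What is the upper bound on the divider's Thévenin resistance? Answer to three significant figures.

R_th ≤ 113 Ω

Loading drop = R_th/(R_th + R_L) ≤ 0.0330, so R_th ≤ R_L · ε/(1−ε) = 3.30 kΩ × 0.0330/0.9670 = 113 Ω.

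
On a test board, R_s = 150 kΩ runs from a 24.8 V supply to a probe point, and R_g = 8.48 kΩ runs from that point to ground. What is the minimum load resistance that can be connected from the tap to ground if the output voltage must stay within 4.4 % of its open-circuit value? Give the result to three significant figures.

Output resistance R_th = R_s‖R_g = (150 × 8.48)/158.5 = 8.026 kΩ.
The fractional drop is R_th/(R_th + R_L); requiring this ≤ 0.0440 gives R_L ≥ R_th(1/0.0440 − 1) = 8.026 × 21.73 = 174 kΩ.

R_L(min) ≈ 174 kΩ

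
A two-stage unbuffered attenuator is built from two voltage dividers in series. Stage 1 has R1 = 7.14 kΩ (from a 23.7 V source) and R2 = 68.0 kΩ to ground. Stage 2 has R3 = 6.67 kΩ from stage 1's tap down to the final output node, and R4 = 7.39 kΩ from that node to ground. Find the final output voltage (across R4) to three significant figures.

Stage 2 presents R3+R4 = 14.06 kΩ as a load on stage 1's tap.
Stage 1's lower leg becomes R2‖(R3+R4) = 11.65 kΩ, so V_mid = 23.7 × 11.65/18.79 = 14.69 V.
Stage 2 is itself unloaded: V_out = V_mid × R4/(R3+R4) = 14.69 × 7.39/14.06 = 7.72 V.

V_out ≈ 7.72 V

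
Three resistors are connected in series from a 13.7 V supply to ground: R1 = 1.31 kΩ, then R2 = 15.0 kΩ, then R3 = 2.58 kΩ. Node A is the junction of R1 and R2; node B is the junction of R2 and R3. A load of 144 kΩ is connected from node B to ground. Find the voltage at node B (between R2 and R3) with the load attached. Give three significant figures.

At node B, R3 is in parallel with the load: R3‖R_L = 2.535 kΩ.
Below node A the resistance is R2 + (R3‖R_L) = 17.53 kΩ, so V_A = 13.7 × 17.53/18.84 = 12.75 V.
Then V_B = V_A × (R3‖R_L)/(R2 + R3‖R_L) = 12.75 × 2.535/17.53 = 1.84 V.

V ≈ 1.84 V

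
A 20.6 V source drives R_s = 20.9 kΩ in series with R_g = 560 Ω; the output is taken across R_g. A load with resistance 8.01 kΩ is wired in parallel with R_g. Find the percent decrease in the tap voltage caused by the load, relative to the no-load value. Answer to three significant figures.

The divider's output (Thévenin) resistance is R_s‖R_g = 545.4 Ω.
Fractional drop under load = R_th/(R_th + R_L) = 545.4 / (545.4 + 8010) = 0.06375.
So the output falls by 6.37 %.

6.37 %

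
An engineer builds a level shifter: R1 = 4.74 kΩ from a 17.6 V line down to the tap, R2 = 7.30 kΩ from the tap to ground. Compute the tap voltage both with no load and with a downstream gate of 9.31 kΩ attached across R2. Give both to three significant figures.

Open-circuit: V = 17.6 × 7.30/(4.74 + 7.30) = 10.7 V.
With the load, R2 becomes R2‖R_L = 4.092 kΩ, so V = 17.6 × 4.092/8.832 = 8.15 V.

Unloaded: 10.7 V; loaded: 8.15 V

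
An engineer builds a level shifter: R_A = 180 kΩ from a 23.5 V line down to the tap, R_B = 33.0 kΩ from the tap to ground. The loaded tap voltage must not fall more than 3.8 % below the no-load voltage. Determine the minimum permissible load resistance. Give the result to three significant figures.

R_L(min) ≈ 706 kΩ

Output resistance R_th = R_A‖R_B = (180 × 33.0)/213.0 = 27.89 kΩ.
The fractional drop is R_th/(R_th + R_L); requiring this ≤ 0.0380 gives R_L ≥ R_th(1/0.0380 − 1) = 27.89 × 25.32 = 706 kΩ.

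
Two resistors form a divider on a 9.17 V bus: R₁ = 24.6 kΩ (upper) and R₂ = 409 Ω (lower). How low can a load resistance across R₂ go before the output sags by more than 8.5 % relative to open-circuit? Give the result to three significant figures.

R_L(min) ≈ 4.33 kΩ

Output resistance R_th = R₁‖R₂ = (24600 × 409)/25010 = 402.3 Ω.
The fractional drop is R_th/(R_th + R_L); requiring this ≤ 0.0850 gives R_L ≥ R_th(1/0.0850 − 1) = 402.3 × 10.76 = 4.33 kΩ.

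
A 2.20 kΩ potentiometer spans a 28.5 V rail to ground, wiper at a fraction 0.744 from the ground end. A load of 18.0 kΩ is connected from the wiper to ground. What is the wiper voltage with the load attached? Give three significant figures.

The wiper splits the pot into (1−α)R = 563.2 Ω above and αR = 1637 Ω below.
Lower section ‖ load = 1500 Ω.
V_wiper = 28.5 × 1500/(563.2 + 1500) = 20.7 V.

V ≈ 20.7 V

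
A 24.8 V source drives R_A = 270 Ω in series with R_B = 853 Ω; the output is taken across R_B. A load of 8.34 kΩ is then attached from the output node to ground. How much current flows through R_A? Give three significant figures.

I ≈ 23.8 mA

R_B‖R_L = 773.9 Ω, so the source sees R_A + R_B‖R_L = 1044 Ω.
I = 24.8 V / 1044 Ω = 23.8 mA.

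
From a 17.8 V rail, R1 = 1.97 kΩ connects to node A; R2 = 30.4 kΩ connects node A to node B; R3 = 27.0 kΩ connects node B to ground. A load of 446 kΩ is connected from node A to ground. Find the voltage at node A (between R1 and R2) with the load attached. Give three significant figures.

V ≈ 17.1 V

Below node A the series string R2+R3 = 57.40 kΩ sits in parallel with the 446 kΩ load: 50.85 kΩ.
V_A = 17.8 × 50.85/(1.97 + 50.85) = 17.1 V.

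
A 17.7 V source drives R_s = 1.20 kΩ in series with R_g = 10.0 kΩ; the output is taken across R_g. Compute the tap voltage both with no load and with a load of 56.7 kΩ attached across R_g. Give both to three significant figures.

Open-circuit: V = 17.7 × 10.0/(1.20 + 10.0) = 15.8 V.
With the load, R_g becomes R_g‖R_L = 8.501 kΩ, so V = 17.7 × 8.501/9.701 = 15.5 V.

Unloaded: 15.8 V; loaded: 15.5 V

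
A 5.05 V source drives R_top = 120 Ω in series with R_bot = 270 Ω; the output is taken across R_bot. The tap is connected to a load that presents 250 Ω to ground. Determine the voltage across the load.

V_out ≈ 2.62 V

The load sits in parallel with R_bot: R_bot‖R_L = (270 × 250) / (270 + 250) = 129.8 Ω.
V_out = 5.05 × 129.8 / (120 + 129.8) = 5.05 × 129.8/249.8 = 2.62 V.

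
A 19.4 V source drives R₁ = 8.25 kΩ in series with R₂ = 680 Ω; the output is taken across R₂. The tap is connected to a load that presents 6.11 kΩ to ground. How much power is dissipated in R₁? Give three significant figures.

P ≈ 39.5 mW

Total resistance from the source is R₁ + (R₂‖R_L) = 8862 Ω, so I = 19.4/8862 Ω = 2.189 mA.
P = I²·R₁ = (2.189 mA)² × 8.25 kΩ = 39.5 mW.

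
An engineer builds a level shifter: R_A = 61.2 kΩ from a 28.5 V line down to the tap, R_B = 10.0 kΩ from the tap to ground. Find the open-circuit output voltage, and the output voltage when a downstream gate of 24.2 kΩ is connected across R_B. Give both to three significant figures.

Unloaded: 4.00 V; loaded: 2.95 V

Open-circuit: V = 28.5 × 10.0/(61.2 + 10.0) = 4.00 V.
With the load, R_B becomes R_B‖R_L = 7.076 kΩ, so V = 28.5 × 7.076/68.28 = 2.95 V.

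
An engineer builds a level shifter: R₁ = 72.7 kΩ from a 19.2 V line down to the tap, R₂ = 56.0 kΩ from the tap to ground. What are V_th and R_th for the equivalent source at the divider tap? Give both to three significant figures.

V_th is the open-circuit tap voltage: 19.2 × 56.0/(72.7 + 56.0) = 8.35 V.
With the supply zeroed, R₁ and R₂ appear in parallel from the tap: R_th = R₁‖R₂ = (72.7 × 56.0)/128.7 = 31.6 kΩ.

V_th = 8.35 V, R_th = 31.6 kΩ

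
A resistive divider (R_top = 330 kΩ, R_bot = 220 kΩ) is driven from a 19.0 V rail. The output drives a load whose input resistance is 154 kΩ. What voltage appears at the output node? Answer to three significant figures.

V_out ≈ 4.09 V

The load sits in parallel with R_bot: R_bot‖R_L = (220 × 154) / (220 + 154) = 90.59 kΩ.
V_out = 19.0 × 90.59 / (330 + 90.59) = 19.0 × 90.59/420.6 = 4.09 V.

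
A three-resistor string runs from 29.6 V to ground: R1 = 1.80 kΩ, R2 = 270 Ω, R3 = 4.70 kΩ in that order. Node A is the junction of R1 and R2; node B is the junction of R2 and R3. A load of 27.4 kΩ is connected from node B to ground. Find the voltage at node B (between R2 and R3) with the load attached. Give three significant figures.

V ≈ 19.5 V

At node B, R3 is in parallel with the load: R3‖R_L = 4012 Ω.
Below node A the resistance is R2 + (R3‖R_L) = 4282 Ω, so V_A = 29.6 × 4282/6082 = 20.84 V.
Then V_B = V_A × (R3‖R_L)/(R2 + R3‖R_L) = 20.84 × 4012/4282 = 19.5 V.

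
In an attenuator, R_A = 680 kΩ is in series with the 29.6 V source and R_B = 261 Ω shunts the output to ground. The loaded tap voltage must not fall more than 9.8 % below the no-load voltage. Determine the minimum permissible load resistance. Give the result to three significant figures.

R_L(min) ≈ 2.40 kΩ

Output resistance R_th = R_A‖R_B = (680000 × 261)/680300 = 260.9 Ω.
The fractional drop is R_th/(R_th + R_L); requiring this ≤ 0.0980 gives R_L ≥ R_th(1/0.0980 − 1) = 260.9 × 9.204 = 2.40 kΩ.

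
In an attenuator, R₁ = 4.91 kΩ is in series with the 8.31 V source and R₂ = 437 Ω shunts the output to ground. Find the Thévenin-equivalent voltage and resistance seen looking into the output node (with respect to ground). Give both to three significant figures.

V_th = 0.679 V, R_th = 401 Ω

V_th is the open-circuit tap voltage: 8.31 × 437/(4910 + 437) = 0.679 V.
With the supply zeroed, R₁ and R₂ appear in parallel from the tap: R_th = R₁‖R₂ = (4910 × 437)/5347 = 401 Ω.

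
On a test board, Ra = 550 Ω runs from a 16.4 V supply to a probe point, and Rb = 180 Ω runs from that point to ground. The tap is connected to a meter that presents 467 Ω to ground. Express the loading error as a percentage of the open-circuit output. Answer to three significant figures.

22.5 %

Unloaded V = 16.4 × 180/730.0 = 4.044 V.
Loaded: Rb‖R_L = 129.9 Ω, giving V = 16.4 × 129.9/679.9 = 3.134 V.
Drop = (4.044 − 3.134) / 4.044 = 22.5 %.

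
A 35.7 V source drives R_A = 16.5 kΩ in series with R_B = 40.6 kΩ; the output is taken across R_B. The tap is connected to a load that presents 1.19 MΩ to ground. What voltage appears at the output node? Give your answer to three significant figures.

V_out ≈ 25.1 V

The load sits in parallel with R_B: R_B‖R_L = (40.6 × 1190) / (40.6 + 1190) = 39.26 kΩ.
V_out = 35.7 × 39.26 / (16.5 + 39.26) = 35.7 × 39.26/55.76 = 25.1 V.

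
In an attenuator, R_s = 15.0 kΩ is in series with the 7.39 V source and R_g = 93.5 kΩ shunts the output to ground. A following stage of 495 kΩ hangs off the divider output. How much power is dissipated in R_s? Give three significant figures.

Total resistance from the source is R_s + (R_g‖R_L) = 93.64 kΩ, so I = 7.39/93.64 kΩ = 0.07892 mA.
P = I²·R_s = (0.07892 mA)² × 15.0 kΩ = 0.0934 mW.

P ≈ 0.0934 mW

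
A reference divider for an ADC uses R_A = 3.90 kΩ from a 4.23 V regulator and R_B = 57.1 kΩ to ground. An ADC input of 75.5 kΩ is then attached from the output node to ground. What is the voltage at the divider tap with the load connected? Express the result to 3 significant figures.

The load sits in parallel with R_B: R_B‖R_L = (57.1 × 75.5) / (57.1 + 75.5) = 32.51 kΩ.
V_out = 4.23 × 32.51 / (3.90 + 32.51) = 4.23 × 32.51/36.41 = 3.78 V.
(Unloaded it would have been 3.96 V.)

V_out ≈ 3.78 V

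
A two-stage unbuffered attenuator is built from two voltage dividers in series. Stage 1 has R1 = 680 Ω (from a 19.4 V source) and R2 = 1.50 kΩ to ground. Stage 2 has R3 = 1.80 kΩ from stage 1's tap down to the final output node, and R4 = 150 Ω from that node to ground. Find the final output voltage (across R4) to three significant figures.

Stage 2 presents R3+R4 = 1950 Ω as a load on stage 1's tap.
Stage 1's lower leg becomes R2‖(R3+R4) = 847.8 Ω, so V_mid = 19.4 × 847.8/1528 = 10.77 V.
Stage 2 is itself unloaded: V_out = V_mid × R4/(R3+R4) = 10.77 × 150/1950 = 0.828 V.

V_out ≈ 0.828 V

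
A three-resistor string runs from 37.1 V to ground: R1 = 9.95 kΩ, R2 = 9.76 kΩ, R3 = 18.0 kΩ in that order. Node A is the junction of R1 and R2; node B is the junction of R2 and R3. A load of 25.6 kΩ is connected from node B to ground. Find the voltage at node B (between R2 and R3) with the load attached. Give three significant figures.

V ≈ 12.9 V

At node B, R3 is in parallel with the load: R3‖R_L = 10.57 kΩ.
Below node A the resistance is R2 + (R3‖R_L) = 20.33 kΩ, so V_A = 37.1 × 20.33/30.28 = 24.91 V.
Then V_B = V_A × (R3‖R_L)/(R2 + R3‖R_L) = 24.91 × 10.57/20.33 = 12.9 V.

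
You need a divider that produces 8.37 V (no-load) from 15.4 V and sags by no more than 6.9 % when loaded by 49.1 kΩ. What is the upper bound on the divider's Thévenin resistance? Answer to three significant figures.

R_th ≤ 3.64 kΩ

Loading drop = R_th/(R_th + R_L) ≤ 0.0690, so R_th ≤ R_L · ε/(1−ε) = 49.1 kΩ × 0.0690/0.9310 = 3.64 kΩ.
(Any R1, R2 with R2/(R1+R2) = 0.544 and R1‖R2 ≤ 3.64 kΩ will meet the spec.)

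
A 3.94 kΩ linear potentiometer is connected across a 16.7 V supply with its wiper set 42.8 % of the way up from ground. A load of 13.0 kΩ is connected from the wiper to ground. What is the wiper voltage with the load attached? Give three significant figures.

V ≈ 6.65 V

The wiper splits the pot into (1−α)R = 2.254 kΩ above and αR = 1.686 kΩ below.
Lower section ‖ load = 1.493 kΩ.
V_wiper = 16.7 × 1.493/(2.254 + 1.493) = 6.65 V.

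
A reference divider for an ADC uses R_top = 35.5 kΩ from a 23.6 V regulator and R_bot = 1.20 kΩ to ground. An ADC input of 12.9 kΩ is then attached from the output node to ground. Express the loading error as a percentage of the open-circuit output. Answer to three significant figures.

8.26 %

The divider's output (Thévenin) resistance is R_top‖R_bot = 1.161 kΩ.
Fractional drop under load = R_th/(R_th + R_L) = 1.161 / (1.161 + 12.9) = 0.08255.
So the output falls by 8.26 %.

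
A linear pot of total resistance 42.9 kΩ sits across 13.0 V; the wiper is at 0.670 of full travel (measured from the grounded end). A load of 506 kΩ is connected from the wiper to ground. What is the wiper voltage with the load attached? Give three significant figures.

V ≈ 8.55 V

The wiper splits the pot into (1−α)R = 14.16 kΩ above and αR = 28.74 kΩ below.
Lower section ‖ load = 27.20 kΩ.
V_wiper = 13.0 × 27.20/(14.16 + 27.20) = 8.55 V.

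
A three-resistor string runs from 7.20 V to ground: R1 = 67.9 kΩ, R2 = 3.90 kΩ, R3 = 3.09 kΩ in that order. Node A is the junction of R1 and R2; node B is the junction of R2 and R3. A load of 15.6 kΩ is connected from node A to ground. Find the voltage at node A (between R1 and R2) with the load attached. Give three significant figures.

Below node A the series string R2+R3 = 6.990 kΩ sits in parallel with the 15.6 kΩ load: 4.827 kΩ.
V_A = 7.20 × 4.827/(67.9 + 4.827) = 0.478 V.

V ≈ 0.478 V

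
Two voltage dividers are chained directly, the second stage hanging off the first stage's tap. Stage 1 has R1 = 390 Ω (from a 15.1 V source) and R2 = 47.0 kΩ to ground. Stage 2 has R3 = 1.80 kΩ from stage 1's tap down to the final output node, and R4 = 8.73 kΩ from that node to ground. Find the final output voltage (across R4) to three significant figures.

V_out ≈ 12.0 V

Stage 2 presents R3+R4 = 10530 Ω as a load on stage 1's tap.
Stage 1's lower leg becomes R2‖(R3+R4) = 8603 Ω, so V_mid = 15.1 × 8603/8993 = 14.45 V.
Stage 2 is itself unloaded: V_out = V_mid × R4/(R3+R4) = 14.45 × 8730/10530 = 12.0 V.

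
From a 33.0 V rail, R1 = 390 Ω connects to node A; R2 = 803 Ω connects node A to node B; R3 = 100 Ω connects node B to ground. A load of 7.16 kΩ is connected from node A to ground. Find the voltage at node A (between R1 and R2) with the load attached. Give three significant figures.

Below node A the series string R2+R3 = 903.0 Ω sits in parallel with the 7160 Ω load: 801.9 Ω.
V_A = 33.0 × 801.9/(390 + 801.9) = 22.2 V.

V ≈ 22.2 V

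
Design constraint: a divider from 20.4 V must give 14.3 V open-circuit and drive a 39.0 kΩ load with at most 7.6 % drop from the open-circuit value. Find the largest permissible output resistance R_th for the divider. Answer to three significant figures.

R_th ≤ 3.21 kΩ

Loading drop = R_th/(R_th + R_L) ≤ 0.0760, so R_th ≤ R_L · ε/(1−ε) = 39.0 kΩ × 0.0760/0.9240 = 3.21 kΩ.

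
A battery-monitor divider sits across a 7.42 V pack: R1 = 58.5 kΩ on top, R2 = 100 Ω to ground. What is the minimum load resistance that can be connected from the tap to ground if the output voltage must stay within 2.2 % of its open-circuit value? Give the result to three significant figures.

R_L(min) ≈ 4.44 kΩ

Output resistance R_th = R1‖R2 = (58500 × 100)/58600 = 99.83 Ω.
The fractional drop is R_th/(R_th + R_L); requiring this ≤ 0.0220 gives R_L ≥ R_th(1/0.0220 − 1) = 99.83 × 44.45 = 4.44 kΩ.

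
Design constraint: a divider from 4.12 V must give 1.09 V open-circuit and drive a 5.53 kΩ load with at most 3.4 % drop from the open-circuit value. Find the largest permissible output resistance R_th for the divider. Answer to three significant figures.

R_th ≤ 195 Ω

Loading drop = R_th/(R_th + R_L) ≤ 0.0340, so R_th ≤ R_L · ε/(1−ε) = 5.53 kΩ × 0.0340/0.9660 = 195 Ω.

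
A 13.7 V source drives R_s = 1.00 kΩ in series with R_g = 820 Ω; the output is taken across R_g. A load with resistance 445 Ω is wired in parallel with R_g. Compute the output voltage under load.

The load sits in parallel with R_g: R_g‖R_L = (820 × 445) / (820 + 445) = 288.5 Ω.
V_out = 13.7 × 288.5 / (1000 + 288.5) = 13.7 × 288.5/1288 = 3.07 V.

V_out ≈ 3.07 V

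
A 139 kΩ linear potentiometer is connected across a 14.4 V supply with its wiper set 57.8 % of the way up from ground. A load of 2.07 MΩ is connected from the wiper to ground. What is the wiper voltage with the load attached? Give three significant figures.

The wiper splits the pot into (1−α)R = 58.66 kΩ above and αR = 80.34 kΩ below.
Lower section ‖ load = 77.34 kΩ.
V_wiper = 14.4 × 77.34/(58.66 + 77.34) = 8.19 V.

V ≈ 8.19 V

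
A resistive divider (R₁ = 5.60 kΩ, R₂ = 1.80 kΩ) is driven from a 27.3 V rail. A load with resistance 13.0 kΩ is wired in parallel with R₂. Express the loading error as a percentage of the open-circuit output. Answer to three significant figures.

The divider's output (Thévenin) resistance is R₁‖R₂ = 1.362 kΩ.
Fractional drop under load = R_th/(R_th + R_L) = 1.362 / (1.362 + 13.0) = 0.09484.
So the output falls by 9.48 %.

9.48 %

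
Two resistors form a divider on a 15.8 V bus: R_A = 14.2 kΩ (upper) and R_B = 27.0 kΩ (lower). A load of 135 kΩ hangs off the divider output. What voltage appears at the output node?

The load sits in parallel with R_B: R_B‖R_L = (27.0 × 135) / (27.0 + 135) = 22.50 kΩ.
V_out = 15.8 × 22.50 / (14.2 + 22.50) = 15.8 × 22.50/36.70 = 9.69 V.
(Unloaded it would have been 10.4 V.)

V_out ≈ 9.69 V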